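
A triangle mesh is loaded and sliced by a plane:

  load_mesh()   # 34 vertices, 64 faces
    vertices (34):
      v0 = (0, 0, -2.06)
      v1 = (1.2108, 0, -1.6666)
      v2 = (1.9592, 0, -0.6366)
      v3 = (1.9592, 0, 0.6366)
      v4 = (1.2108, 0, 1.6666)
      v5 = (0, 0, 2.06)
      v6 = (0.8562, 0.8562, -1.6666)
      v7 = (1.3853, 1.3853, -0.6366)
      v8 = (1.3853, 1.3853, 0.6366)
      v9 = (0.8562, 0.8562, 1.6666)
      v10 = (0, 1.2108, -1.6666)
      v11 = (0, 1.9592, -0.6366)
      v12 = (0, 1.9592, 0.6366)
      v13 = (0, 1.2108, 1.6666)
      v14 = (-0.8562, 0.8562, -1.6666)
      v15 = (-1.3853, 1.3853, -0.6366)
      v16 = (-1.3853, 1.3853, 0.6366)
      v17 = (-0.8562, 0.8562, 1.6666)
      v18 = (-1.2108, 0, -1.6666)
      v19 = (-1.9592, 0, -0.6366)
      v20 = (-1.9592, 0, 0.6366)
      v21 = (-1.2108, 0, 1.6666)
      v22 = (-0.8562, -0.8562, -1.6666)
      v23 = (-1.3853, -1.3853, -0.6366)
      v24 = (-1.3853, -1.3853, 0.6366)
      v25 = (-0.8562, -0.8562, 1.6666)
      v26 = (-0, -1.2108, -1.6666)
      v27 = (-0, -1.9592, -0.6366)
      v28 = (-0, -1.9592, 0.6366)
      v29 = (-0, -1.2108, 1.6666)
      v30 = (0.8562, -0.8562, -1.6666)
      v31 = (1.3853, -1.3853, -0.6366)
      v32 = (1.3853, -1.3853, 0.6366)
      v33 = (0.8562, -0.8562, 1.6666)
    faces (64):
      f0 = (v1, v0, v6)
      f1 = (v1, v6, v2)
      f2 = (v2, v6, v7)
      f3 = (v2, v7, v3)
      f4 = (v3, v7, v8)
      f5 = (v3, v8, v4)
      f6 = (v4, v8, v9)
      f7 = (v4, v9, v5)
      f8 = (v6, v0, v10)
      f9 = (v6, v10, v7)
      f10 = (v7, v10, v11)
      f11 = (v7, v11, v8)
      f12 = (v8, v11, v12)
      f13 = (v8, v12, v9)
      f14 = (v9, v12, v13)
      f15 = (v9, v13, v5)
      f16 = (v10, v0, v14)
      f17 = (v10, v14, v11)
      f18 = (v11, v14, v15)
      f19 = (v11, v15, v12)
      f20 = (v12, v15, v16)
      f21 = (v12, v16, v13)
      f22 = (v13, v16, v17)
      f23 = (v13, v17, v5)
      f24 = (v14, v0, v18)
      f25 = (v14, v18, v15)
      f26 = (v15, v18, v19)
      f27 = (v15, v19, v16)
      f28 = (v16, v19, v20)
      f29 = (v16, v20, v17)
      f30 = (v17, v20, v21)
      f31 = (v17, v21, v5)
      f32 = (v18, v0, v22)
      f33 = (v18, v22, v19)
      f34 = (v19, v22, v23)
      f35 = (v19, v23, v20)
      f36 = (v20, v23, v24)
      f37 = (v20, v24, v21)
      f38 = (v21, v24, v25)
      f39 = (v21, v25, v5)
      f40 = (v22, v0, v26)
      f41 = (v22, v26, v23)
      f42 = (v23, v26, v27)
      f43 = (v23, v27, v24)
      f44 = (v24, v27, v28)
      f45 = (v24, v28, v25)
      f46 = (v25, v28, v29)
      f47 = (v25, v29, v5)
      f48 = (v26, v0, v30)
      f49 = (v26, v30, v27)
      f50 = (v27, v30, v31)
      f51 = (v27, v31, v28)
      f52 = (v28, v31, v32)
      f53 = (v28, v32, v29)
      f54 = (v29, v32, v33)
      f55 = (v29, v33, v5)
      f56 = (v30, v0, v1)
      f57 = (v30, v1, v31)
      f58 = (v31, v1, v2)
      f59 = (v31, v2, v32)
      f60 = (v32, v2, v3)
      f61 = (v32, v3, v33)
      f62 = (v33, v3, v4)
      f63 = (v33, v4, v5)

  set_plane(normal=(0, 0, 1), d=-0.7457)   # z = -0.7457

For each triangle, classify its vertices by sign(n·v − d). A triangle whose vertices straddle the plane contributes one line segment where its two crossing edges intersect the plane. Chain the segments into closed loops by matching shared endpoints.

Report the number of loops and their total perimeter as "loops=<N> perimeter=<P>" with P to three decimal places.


Straddling triangles (16 of 64):
  (v1,v6,v2) [--+] → (1.84237, 0.0906907, -0.7457)–(1.87993, 0, -0.7457)  len=0.0982
  (v2,v6,v7) [+-+] → (1.84237, 0.0906907, -0.7457)–(1.32926, 1.32926, -0.7457)  len=1.3406
  (v6,v10,v7) [--+] → (1.23857, 1.36682, -0.7457)–(1.32926, 1.32926, -0.7457)  len=0.0982
  (v7,v10,v11) [+-+] → (1.23857, 1.36682, -0.7457)–(0, 1.87993, -0.7457)  len=1.3406
  (v10,v14,v11) [--+] → (-0.0906907, 1.84237, -0.7457)–(0, 1.87993, -0.7457)  len=0.0982
  (v11,v14,v15) [+-+] → (-0.0906907, 1.84237, -0.7457)–(-1.32926, 1.32926, -0.7457)  len=1.3406
  (v14,v18,v15) [--+] → (-1.36682, 1.23857, -0.7457)–(-1.32926, 1.32926, -0.7457)  len=0.0982
  (v15,v18,v19) [+-+] → (-1.36682, 1.23857, -0.7457)–(-1.87993, 0, -0.7457)  len=1.3406
  (v18,v22,v19) [--+] → (-1.84237, -0.0906907, -0.7457)–(-1.87993, 0, -0.7457)  len=0.0982
  (v19,v22,v23) [+-+] → (-1.84237, -0.0906907, -0.7457)–(-1.32926, -1.32926, -0.7457)  len=1.3406
  (v22,v26,v23) [--+] → (-1.23857, -1.36682, -0.7457)–(-1.32926, -1.32926, -0.7457)  len=0.0982
  (v23,v26,v27) [+-+] → (-1.23857, -1.36682, -0.7457)–(0, -1.87993, -0.7457)  len=1.3406
  (v26,v30,v27) [--+] → (0.0906907, -1.84237, -0.7457)–(0, -1.87993, -0.7457)  len=0.0982
  (v27,v30,v31) [+-+] → (0.0906907, -1.84237, -0.7457)–(1.32926, -1.32926, -0.7457)  len=1.3406
  (v30,v1,v31) [--+] → (1.36682, -1.23857, -0.7457)–(1.32926, -1.32926, -0.7457)  len=0.0982
  (v31,v1,v2) [+-+] → (1.36682, -1.23857, -0.7457)–(1.87993, 0, -0.7457)  len=1.3406

Chained into 1 loop(s):
  loop 1: 16 segments, perimeter = 11.5104
Total perimeter = 11.510

loops=1 perimeter=11.510


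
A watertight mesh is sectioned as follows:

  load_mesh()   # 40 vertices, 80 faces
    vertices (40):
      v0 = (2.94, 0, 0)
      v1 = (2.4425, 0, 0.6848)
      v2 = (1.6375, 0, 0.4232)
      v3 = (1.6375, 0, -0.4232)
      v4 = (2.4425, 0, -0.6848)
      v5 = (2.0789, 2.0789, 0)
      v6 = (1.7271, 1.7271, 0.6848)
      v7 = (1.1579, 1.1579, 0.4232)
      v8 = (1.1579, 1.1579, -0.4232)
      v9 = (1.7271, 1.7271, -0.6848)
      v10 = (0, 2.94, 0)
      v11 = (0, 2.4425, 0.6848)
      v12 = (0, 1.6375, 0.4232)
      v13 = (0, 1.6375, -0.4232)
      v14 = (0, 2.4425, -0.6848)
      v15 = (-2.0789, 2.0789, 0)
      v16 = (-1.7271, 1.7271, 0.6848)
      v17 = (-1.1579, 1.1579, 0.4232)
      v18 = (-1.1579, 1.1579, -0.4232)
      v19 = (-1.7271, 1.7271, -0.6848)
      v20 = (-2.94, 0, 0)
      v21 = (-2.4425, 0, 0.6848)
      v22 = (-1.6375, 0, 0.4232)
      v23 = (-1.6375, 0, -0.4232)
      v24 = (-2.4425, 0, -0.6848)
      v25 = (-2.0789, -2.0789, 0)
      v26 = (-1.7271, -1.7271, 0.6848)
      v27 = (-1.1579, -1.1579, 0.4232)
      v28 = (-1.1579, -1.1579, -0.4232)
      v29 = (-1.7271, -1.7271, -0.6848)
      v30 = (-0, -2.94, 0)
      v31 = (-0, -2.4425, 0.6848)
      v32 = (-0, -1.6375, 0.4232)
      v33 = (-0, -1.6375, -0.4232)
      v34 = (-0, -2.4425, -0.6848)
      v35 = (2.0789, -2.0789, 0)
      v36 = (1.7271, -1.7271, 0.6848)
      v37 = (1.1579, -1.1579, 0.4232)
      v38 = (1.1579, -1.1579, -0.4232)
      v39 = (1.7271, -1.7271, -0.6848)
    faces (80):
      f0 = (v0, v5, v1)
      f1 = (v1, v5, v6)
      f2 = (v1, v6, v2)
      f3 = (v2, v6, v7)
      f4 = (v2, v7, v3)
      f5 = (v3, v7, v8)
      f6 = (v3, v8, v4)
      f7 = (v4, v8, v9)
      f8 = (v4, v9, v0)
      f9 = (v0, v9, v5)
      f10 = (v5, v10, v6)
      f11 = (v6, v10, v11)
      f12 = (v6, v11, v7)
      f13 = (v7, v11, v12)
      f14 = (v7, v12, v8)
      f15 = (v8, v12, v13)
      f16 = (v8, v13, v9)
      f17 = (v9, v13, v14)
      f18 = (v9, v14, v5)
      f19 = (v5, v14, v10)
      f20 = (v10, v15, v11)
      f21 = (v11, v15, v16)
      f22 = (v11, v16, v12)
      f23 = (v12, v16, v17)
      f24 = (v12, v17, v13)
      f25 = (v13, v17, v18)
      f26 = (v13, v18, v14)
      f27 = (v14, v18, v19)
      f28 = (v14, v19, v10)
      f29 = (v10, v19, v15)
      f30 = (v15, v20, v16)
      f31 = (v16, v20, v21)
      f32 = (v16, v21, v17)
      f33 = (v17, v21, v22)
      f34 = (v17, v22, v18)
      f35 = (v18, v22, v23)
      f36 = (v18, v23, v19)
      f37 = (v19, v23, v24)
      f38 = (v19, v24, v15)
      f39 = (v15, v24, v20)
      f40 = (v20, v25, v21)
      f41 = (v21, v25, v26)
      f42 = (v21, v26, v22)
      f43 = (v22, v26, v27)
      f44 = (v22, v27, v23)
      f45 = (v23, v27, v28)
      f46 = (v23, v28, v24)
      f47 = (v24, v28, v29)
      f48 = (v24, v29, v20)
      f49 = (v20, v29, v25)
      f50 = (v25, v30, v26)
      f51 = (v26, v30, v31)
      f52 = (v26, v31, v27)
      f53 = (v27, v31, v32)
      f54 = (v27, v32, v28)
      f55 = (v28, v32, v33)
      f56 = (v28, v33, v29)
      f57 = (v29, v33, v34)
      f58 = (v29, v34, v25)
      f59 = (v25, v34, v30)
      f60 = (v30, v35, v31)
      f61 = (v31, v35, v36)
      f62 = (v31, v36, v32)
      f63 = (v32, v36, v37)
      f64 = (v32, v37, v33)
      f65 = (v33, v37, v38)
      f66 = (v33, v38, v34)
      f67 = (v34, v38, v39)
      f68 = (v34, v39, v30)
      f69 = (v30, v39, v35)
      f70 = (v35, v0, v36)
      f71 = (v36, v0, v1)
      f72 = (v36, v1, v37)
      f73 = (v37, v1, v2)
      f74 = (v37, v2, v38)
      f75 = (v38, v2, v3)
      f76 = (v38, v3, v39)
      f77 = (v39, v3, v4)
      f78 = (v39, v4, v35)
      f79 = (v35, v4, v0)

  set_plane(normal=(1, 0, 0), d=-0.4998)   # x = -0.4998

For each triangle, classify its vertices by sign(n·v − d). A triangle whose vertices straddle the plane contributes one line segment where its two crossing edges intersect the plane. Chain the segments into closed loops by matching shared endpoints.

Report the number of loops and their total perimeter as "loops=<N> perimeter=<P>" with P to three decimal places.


Straddling triangles (20 of 80):
  (v10,v15,v11) [+-+] → (-0.4998, 2.73298, 0)–(-0.4998, 2.35508, 0.520163)  len=0.6429
  (v11,v15,v16) [+--] → (-0.4998, 2.35508, 0.520163)–(-0.4998, 2.23547, 0.6848)  len=0.2035
  (v11,v16,v12) [+-+] → (-0.4998, 2.23547, 0.6848)–(-0.4998, 1.66343, 0.498904)  len=0.6015
  (v12,v16,v17) [+--] → (-0.4998, 1.66343, 0.498904)–(-0.4998, 1.43048, 0.4232)  len=0.2449
  (v12,v17,v13) [+-+] → (-0.4998, 1.43048, 0.4232)–(-0.4998, 1.43048, -0.0578569)  len=0.4811
  (v13,v17,v18) [+--] → (-0.4998, 1.43048, -0.0578569)–(-0.4998, 1.43048, -0.4232)  len=0.3653
  (v13,v18,v14) [+-+] → (-0.4998, 1.43048, -0.4232)–(-0.4998, 1.88801, -0.571882)  len=0.4811
  (v14,v18,v19) [+--] → (-0.4998, 1.88801, -0.571882)–(-0.4998, 2.23547, -0.6848)  len=0.3653
  (v14,v19,v10) [+-+] → (-0.4998, 2.23547, -0.6848)–(-0.4998, 2.589, -0.198172)  len=0.6015
  (v10,v19,v15) [+--] → (-0.4998, 2.589, -0.198172)–(-0.4998, 2.73298, 0)  len=0.2450
  (v25,v30,v26) [-+-] → (-0.4998, -2.73298, 0)–(-0.4998, -2.589, 0.198172)  len=0.2450
  (v26,v30,v31) [-++] → (-0.4998, -2.589, 0.198172)–(-0.4998, -2.23547, 0.6848)  len=0.6015
  (v26,v31,v27) [-+-] → (-0.4998, -2.23547, 0.6848)–(-0.4998, -1.88801, 0.571882)  len=0.3653
  (v27,v31,v32) [-++] → (-0.4998, -1.88801, 0.571882)–(-0.4998, -1.43048, 0.4232)  len=0.4811
  (v27,v32,v28) [-+-] → (-0.4998, -1.43048, 0.4232)–(-0.4998, -1.43048, 0.0578569)  len=0.3653
  (v28,v32,v33) [-++] → (-0.4998, -1.43048, 0.0578569)–(-0.4998, -1.43048, -0.4232)  len=0.4811
  (v28,v33,v29) [-+-] → (-0.4998, -1.43048, -0.4232)–(-0.4998, -1.66343, -0.498904)  len=0.2449
  (v29,v33,v34) [-++] → (-0.4998, -1.66343, -0.498904)–(-0.4998, -2.23547, -0.6848)  len=0.6015
  (v29,v34,v25) [-+-] → (-0.4998, -2.23547, -0.6848)–(-0.4998, -2.35508, -0.520163)  len=0.2035
  (v25,v34,v30) [-++] → (-0.4998, -2.35508, -0.520163)–(-0.4998, -2.73298, 0)  len=0.6429

Chained into 2 loop(s):
  loop 1: 10 segments, perimeter = 4.2321
  loop 2: 10 segments, perimeter = 4.2321
Total perimeter = 8.464

loops=2 perimeter=8.464


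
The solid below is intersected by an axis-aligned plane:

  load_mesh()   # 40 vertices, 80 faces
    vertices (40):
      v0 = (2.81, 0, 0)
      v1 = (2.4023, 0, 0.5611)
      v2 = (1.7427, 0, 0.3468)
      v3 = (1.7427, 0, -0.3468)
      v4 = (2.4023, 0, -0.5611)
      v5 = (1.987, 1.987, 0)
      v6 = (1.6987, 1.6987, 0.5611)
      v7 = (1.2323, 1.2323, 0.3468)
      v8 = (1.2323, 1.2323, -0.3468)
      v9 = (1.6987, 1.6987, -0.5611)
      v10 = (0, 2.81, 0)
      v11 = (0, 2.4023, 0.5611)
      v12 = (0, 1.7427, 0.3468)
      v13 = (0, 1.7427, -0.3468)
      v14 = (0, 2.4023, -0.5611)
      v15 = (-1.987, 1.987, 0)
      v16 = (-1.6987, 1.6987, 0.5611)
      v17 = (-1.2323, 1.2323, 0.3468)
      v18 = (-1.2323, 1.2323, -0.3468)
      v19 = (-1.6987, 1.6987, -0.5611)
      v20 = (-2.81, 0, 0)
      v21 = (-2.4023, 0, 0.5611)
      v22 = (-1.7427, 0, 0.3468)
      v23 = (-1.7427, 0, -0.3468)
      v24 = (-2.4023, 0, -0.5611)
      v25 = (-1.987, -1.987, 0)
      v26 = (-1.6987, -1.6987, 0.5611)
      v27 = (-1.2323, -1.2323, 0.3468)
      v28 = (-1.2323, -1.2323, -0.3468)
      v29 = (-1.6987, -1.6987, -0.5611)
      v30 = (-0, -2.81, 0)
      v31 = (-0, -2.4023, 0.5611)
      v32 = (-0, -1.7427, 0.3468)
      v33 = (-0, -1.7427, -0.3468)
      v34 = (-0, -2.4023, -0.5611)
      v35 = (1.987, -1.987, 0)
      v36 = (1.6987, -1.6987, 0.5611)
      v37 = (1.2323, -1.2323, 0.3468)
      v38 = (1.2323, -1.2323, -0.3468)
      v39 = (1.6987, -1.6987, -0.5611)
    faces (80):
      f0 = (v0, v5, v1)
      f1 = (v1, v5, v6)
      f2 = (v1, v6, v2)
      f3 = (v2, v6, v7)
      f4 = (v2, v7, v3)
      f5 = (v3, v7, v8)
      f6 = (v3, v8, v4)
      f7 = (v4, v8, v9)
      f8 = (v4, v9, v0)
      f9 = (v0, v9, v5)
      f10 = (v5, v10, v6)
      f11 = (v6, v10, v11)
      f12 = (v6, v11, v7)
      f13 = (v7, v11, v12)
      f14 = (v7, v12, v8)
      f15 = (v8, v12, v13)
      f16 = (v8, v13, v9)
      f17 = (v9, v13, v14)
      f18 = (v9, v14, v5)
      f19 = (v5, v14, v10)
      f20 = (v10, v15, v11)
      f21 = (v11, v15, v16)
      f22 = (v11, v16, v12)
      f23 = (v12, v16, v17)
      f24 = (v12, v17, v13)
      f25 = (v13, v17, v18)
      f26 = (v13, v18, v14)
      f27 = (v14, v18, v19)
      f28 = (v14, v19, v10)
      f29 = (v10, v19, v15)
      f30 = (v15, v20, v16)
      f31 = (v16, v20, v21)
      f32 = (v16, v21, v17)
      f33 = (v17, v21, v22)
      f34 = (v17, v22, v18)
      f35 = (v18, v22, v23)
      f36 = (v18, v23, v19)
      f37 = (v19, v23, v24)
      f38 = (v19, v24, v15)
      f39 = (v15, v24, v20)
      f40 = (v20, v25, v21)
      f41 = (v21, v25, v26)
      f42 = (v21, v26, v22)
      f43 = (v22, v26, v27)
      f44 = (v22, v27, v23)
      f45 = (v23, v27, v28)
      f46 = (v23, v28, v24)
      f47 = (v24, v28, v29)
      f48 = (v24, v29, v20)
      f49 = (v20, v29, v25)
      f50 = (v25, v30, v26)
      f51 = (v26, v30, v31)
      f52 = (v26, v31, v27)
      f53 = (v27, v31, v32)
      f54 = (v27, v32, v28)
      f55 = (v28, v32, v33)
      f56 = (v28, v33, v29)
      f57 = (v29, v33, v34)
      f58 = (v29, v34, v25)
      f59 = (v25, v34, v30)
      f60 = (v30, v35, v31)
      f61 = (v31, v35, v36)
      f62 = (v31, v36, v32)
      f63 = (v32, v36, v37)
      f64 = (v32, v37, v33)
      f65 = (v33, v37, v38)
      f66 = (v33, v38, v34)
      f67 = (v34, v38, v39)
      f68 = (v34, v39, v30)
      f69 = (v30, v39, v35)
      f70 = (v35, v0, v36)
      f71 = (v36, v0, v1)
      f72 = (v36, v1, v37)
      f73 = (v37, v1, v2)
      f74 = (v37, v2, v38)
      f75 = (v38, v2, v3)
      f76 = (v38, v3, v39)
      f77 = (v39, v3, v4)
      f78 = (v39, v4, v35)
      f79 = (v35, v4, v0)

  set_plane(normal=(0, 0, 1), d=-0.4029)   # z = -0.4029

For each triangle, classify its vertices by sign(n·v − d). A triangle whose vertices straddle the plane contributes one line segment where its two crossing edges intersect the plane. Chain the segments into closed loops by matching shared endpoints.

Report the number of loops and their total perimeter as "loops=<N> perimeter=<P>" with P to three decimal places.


Straddling triangles (32 of 80):
  (v3,v8,v4) [++-] → (1.53859, 0.909705, -0.4029)–(1.91537, 0, -0.4029)  len=0.9846
  (v4,v8,v9) [-+-] → (1.53859, 0.909705, -0.4029)–(1.3544, 1.3544, -0.4029)  len=0.4813
  (v4,v9,v0) [--+] → (2.01203, 1.21976, -0.4029)–(2.51725, 0, -0.4029)  len=1.3202
  (v0,v9,v5) [+-+] → (2.01203, 1.21976, -0.4029)–(1.77999, 1.77999, -0.4029)  len=0.6064
  (v8,v13,v9) [++-] → (0.44469, 1.73118, -0.4029)–(1.3544, 1.3544, -0.4029)  len=0.9846
  (v9,v13,v14) [-+-] → (0.44469, 1.73118, -0.4029)–(0, 1.91537, -0.4029)  len=0.4813
  (v9,v14,v5) [--+] → (0.560227, 2.28521, -0.4029)–(1.77999, 1.77999, -0.4029)  len=1.3202
  (v5,v14,v10) [+-+] → (0.560227, 2.28521, -0.4029)–(0, 2.51725, -0.4029)  len=0.6064
  (v13,v18,v14) [++-] → (-0.909705, 1.53859, -0.4029)–(0, 1.91537, -0.4029)  len=0.9846
  (v14,v18,v19) [-+-] → (-0.909705, 1.53859, -0.4029)–(-1.3544, 1.3544, -0.4029)  len=0.4813
  (v14,v19,v10) [--+] → (-1.21976, 2.01203, -0.4029)–(0, 2.51725, -0.4029)  len=1.3202
  (v10,v19,v15) [+-+] → (-1.21976, 2.01203, -0.4029)–(-1.77999, 1.77999, -0.4029)  len=0.6064
  (v18,v23,v19) [++-] → (-1.73118, 0.44469, -0.4029)–(-1.3544, 1.3544, -0.4029)  len=0.9846
  (v19,v23,v24) [-+-] → (-1.73118, 0.44469, -0.4029)–(-1.91537, 0, -0.4029)  len=0.4813
  (v19,v24,v15) [--+] → (-2.28521, 0.560227, -0.4029)–(-1.77999, 1.77999, -0.4029)  len=1.3202
  (v15,v24,v20) [+-+] → (-2.28521, 0.560227, -0.4029)–(-2.51725, 0, -0.4029)  len=0.6064
  (v23,v28,v24) [++-] → (-1.53859, -0.909705, -0.4029)–(-1.91537, 0, -0.4029)  len=0.9846
  (v24,v28,v29) [-+-] → (-1.53859, -0.909705, -0.4029)–(-1.3544, -1.3544, -0.4029)  len=0.4813
  (v24,v29,v20) [--+] → (-2.01203, -1.21976, -0.4029)–(-2.51725, 0, -0.4029)  len=1.3202
  (v20,v29,v25) [+-+] → (-2.01203, -1.21976, -0.4029)–(-1.77999, -1.77999, -0.4029)  len=0.6064
  (v28,v33,v29) [++-] → (-0.44469, -1.73118, -0.4029)–(-1.3544, -1.3544, -0.4029)  len=0.9846
  (v29,v33,v34) [-+-] → (-0.44469, -1.73118, -0.4029)–(0, -1.91537, -0.4029)  len=0.4813
  (v29,v34,v25) [--+] → (-0.560227, -2.28521, -0.4029)–(-1.77999, -1.77999, -0.4029)  len=1.3202
  (v25,v34,v30) [+-+] → (-0.560227, -2.28521, -0.4029)–(0, -2.51725, -0.4029)  len=0.6064
  (v33,v38,v34) [++-] → (0.909705, -1.53859, -0.4029)–(0, -1.91537, -0.4029)  len=0.9846
  (v34,v38,v39) [-+-] → (0.909705, -1.53859, -0.4029)–(1.3544, -1.3544, -0.4029)  len=0.4813
  (v34,v39,v30) [--+] → (1.21976, -2.01203, -0.4029)–(0, -2.51725, -0.4029)  len=1.3202
  (v30,v39,v35) [+-+] → (1.21976, -2.01203, -0.4029)–(1.77999, -1.77999, -0.4029)  len=0.6064
  (v38,v3,v39) [++-] → (1.73118, -0.44469, -0.4029)–(1.3544, -1.3544, -0.4029)  len=0.9846
  (v39,v3,v4) [-+-] → (1.73118, -0.44469, -0.4029)–(1.91537, 0, -0.4029)  len=0.4813
  (v39,v4,v35) [--+] → (2.28521, -0.560227, -0.4029)–(1.77999, -1.77999, -0.4029)  len=1.3202
  (v35,v4,v0) [+-+] → (2.28521, -0.560227, -0.4029)–(2.51725, 0, -0.4029)  len=0.6064

Chained into 2 loop(s):
  loop 1: 16 segments, perimeter = 11.7278
  loop 2: 16 segments, perimeter = 15.4130
Total perimeter = 27.141

loops=2 perimeter=27.141


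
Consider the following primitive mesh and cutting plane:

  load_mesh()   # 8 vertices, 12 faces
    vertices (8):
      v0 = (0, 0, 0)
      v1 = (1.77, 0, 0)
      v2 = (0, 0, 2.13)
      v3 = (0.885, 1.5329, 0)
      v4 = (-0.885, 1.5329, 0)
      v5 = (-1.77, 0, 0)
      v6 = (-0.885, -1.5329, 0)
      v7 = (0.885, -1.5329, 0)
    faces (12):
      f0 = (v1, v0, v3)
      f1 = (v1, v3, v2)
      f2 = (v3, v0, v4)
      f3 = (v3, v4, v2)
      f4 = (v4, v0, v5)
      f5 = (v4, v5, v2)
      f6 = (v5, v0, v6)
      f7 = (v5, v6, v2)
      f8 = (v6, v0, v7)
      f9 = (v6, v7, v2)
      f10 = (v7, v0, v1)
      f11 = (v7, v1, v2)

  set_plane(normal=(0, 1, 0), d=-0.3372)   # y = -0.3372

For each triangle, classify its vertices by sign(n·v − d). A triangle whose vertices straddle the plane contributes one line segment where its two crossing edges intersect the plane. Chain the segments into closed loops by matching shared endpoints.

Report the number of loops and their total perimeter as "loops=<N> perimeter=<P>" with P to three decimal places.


Straddling triangles (6 of 12):
  (v5,v0,v6) [++-] → (-0.194678, -0.3372, 0)–(-1.57532, -0.3372, 0)  len=1.3806
  (v5,v6,v2) [+-+] → (-1.57532, -0.3372, 0)–(-0.194678, -0.3372, 1.66145)  len=2.1602
  (v6,v0,v7) [-+-] → (-0.194678, -0.3372, 0)–(0.194678, -0.3372, 0)  len=0.3894
  (v6,v7,v2) [--+] → (0.194678, -0.3372, 1.66145)–(-0.194678, -0.3372, 1.66145)  len=0.3894
  (v7,v0,v1) [-++] → (0.194678, -0.3372, 0)–(1.57532, -0.3372, 0)  len=1.3806
  (v7,v1,v2) [-++] → (1.57532, -0.3372, 0)–(0.194678, -0.3372, 1.66145)  len=2.1602

Chained into 1 loop(s):
  loop 1: 6 segments, perimeter = 7.8605
Total perimeter = 7.860

loops=1 perimeter=7.860


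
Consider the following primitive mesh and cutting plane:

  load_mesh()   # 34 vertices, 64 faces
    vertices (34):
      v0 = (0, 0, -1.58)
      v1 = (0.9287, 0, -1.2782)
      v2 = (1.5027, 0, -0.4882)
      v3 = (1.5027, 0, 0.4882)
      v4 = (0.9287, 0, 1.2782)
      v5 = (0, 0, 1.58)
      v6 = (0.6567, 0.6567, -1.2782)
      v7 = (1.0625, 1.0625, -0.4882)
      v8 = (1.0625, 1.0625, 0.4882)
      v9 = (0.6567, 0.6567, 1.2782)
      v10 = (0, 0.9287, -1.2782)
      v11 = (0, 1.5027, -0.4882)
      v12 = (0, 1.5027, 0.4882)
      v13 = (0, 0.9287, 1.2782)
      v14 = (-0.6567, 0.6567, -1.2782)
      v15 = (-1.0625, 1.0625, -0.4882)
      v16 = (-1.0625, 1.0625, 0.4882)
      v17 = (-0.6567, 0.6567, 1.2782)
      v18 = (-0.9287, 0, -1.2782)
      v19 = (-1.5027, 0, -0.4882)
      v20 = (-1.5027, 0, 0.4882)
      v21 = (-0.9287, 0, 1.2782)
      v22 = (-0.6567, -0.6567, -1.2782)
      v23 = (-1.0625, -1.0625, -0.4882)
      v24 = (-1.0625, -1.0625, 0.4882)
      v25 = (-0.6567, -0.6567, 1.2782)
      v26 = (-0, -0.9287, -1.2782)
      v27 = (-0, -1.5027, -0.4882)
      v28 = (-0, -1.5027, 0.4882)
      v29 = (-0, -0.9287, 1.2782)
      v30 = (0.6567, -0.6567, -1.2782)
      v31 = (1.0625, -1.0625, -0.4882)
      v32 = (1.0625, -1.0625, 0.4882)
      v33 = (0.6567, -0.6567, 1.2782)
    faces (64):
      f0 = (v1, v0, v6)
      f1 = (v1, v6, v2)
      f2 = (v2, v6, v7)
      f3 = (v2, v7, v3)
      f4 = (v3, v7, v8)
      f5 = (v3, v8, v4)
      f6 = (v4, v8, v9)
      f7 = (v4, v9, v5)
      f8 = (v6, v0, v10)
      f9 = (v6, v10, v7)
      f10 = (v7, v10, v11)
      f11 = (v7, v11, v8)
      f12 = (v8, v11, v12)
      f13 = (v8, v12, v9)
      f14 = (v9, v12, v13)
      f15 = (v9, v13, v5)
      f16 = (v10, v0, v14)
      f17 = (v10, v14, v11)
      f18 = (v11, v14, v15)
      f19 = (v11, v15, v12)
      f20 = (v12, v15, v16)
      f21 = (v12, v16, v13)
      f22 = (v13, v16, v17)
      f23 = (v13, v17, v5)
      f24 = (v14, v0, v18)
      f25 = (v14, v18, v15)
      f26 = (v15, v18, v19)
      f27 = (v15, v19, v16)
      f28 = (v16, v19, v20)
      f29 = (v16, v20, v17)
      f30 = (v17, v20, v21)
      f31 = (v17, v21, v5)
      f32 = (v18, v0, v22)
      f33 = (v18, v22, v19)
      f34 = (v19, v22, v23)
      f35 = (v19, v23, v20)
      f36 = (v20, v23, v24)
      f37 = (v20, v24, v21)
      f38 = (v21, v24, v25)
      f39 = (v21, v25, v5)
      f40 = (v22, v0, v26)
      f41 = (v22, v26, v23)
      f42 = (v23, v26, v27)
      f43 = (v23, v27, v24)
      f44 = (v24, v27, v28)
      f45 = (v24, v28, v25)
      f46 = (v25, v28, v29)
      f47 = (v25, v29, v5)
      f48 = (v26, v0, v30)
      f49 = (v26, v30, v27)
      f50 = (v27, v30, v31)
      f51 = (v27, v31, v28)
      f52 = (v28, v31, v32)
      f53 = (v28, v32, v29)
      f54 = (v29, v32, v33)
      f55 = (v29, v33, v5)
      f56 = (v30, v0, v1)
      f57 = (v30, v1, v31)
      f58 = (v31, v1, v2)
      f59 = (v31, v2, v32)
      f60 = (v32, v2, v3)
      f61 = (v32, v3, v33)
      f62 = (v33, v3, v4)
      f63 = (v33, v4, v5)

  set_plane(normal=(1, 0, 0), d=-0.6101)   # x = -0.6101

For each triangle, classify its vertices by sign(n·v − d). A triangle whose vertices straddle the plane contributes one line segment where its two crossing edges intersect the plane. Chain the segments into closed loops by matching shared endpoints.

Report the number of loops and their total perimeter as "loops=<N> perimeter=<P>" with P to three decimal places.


Straddling triangles (20 of 64):
  (v10,v0,v14) [++-] → (-0.6101, 0.6101, -1.29962)–(-0.6101, 0.676001, -1.2782)  len=0.0693
  (v10,v14,v11) [+-+] → (-0.6101, 0.676001, -1.2782)–(-0.6101, 0.716733, -1.22214)  len=0.0693
  (v11,v14,v15) [+--] → (-0.6101, 0.716733, -1.22214)–(-0.6101, 1.24993, -0.4882)  len=0.9072
  (v11,v15,v12) [+-+] → (-0.6101, 1.24993, -0.4882)–(-0.6101, 1.24993, -0.0724604)  len=0.4157
  (v12,v15,v16) [+--] → (-0.6101, 1.24993, -0.0724604)–(-0.6101, 1.24993, 0.4882)  len=0.5607
  (v12,v16,v13) [+-+] → (-0.6101, 1.24993, 0.4882)–(-0.6101, 1.00553, 0.824573)  len=0.4158
  (v13,v16,v17) [+--] → (-0.6101, 1.00553, 0.824573)–(-0.6101, 0.676001, 1.2782)  len=0.5607
  (v13,v17,v5) [+-+] → (-0.6101, 0.676001, 1.2782)–(-0.6101, 0.6101, 1.29962)  len=0.0693
  (v14,v0,v18) [-+-] → (-0.6101, 0.6101, -1.29962)–(-0.6101, 0, -1.38174)  len=0.6156
  (v17,v21,v5) [--+] → (-0.6101, 0, 1.38174)–(-0.6101, 0.6101, 1.29962)  len=0.6156
  (v18,v0,v22) [-+-] → (-0.6101, 0, -1.38174)–(-0.6101, -0.6101, -1.29962)  len=0.6156
  (v21,v25,v5) [--+] → (-0.6101, -0.6101, 1.29962)–(-0.6101, 0, 1.38174)  len=0.6156
  (v22,v0,v26) [-++] → (-0.6101, -0.6101, -1.29962)–(-0.6101, -0.676001, -1.2782)  len=0.0693
  (v22,v26,v23) [-+-] → (-0.6101, -0.676001, -1.2782)–(-0.6101, -1.00553, -0.824573)  len=0.5607
  (v23,v26,v27) [-++] → (-0.6101, -1.00553, -0.824573)–(-0.6101, -1.24993, -0.4882)  len=0.4158
  (v23,v27,v24) [-+-] → (-0.6101, -1.24993, -0.4882)–(-0.6101, -1.24993, 0.0724604)  len=0.5607
  (v24,v27,v28) [-++] → (-0.6101, -1.24993, 0.0724604)–(-0.6101, -1.24993, 0.4882)  len=0.4157
  (v24,v28,v25) [-+-] → (-0.6101, -1.24993, 0.4882)–(-0.6101, -0.716733, 1.22214)  len=0.9072
  (v25,v28,v29) [-++] → (-0.6101, -0.716733, 1.22214)–(-0.6101, -0.676001, 1.2782)  len=0.0693
  (v25,v29,v5) [-++] → (-0.6101, -0.676001, 1.2782)–(-0.6101, -0.6101, 1.29962)  len=0.0693

Chained into 1 loop(s):
  loop 1: 20 segments, perimeter = 8.5983
Total perimeter = 8.598

loops=1 perimeter=8.598


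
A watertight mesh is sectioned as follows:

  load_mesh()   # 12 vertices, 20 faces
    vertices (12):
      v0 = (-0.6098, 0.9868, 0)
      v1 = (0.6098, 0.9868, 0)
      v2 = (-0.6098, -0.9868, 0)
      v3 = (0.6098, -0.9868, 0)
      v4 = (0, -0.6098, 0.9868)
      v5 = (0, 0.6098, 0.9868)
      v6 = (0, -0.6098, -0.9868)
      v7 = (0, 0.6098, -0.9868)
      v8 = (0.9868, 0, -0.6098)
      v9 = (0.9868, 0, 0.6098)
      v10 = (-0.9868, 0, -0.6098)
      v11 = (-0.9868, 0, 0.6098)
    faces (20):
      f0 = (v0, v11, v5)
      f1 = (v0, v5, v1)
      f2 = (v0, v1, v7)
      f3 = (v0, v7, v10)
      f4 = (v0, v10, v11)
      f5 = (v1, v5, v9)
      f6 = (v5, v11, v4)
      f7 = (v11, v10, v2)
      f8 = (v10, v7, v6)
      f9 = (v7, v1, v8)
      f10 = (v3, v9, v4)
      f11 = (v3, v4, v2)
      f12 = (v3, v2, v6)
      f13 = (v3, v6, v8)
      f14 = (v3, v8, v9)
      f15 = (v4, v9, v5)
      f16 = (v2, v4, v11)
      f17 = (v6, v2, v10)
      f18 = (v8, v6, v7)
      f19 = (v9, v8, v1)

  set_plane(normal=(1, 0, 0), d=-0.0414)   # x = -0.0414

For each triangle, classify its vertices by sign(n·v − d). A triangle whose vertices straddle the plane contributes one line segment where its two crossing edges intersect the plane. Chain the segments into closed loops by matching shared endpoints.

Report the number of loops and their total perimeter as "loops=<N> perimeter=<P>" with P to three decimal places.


Straddling triangles (10 of 20):
  (v0,v11,v5) [--+] → (-0.0414, 0.584217, 0.970983)–(-0.0414, 0.635395, 0.919805)  len=0.0724
  (v0,v5,v1) [-++] → (-0.0414, 0.635395, 0.919805)–(-0.0414, 0.9868, 0)  len=0.9846
  (v0,v1,v7) [-++] → (-0.0414, 0.9868, 0)–(-0.0414, 0.635395, -0.919805)  len=0.9846
  (v0,v7,v10) [-+-] → (-0.0414, 0.635395, -0.919805)–(-0.0414, 0.584217, -0.970983)  len=0.0724
  (v5,v11,v4) [+-+] → (-0.0414, 0.584217, 0.970983)–(-0.0414, -0.584217, 0.970983)  len=1.1684
  (v10,v7,v6) [-++] → (-0.0414, 0.584217, -0.970983)–(-0.0414, -0.584217, -0.970983)  len=1.1684
  (v3,v4,v2) [++-] → (-0.0414, -0.635395, 0.919805)–(-0.0414, -0.9868, 0)  len=0.9846
  (v3,v2,v6) [+-+] → (-0.0414, -0.9868, 0)–(-0.0414, -0.635395, -0.919805)  len=0.9846
  (v2,v4,v11) [-+-] → (-0.0414, -0.635395, 0.919805)–(-0.0414, -0.584217, 0.970983)  len=0.0724
  (v6,v2,v10) [+--] → (-0.0414, -0.635395, -0.919805)–(-0.0414, -0.584217, -0.970983)  len=0.0724

Chained into 1 loop(s):
  loop 1: 10 segments, perimeter = 6.5650
Total perimeter = 6.565

loops=1 perimeter=6.565


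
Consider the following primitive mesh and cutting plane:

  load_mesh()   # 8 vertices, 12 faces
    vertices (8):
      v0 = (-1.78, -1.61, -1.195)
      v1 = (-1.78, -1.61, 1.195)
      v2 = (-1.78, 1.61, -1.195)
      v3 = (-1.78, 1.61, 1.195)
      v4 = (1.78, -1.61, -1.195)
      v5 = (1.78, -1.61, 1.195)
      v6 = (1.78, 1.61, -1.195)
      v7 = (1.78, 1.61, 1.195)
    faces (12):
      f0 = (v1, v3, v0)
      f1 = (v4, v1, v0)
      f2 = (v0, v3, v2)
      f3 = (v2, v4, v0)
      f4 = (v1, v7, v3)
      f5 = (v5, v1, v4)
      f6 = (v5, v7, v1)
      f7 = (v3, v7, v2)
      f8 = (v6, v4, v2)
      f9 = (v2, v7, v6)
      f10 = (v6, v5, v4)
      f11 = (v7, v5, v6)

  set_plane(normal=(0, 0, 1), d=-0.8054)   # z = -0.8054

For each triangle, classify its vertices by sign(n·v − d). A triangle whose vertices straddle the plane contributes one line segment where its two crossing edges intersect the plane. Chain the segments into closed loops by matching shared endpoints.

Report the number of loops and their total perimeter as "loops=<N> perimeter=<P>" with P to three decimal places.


Straddling triangles (8 of 12):
  (v1,v3,v0) [++-] → (-1.78, -1.0851, -0.8054)–(-1.78, -1.61, -0.8054)  len=0.5249
  (v4,v1,v0) [-+-] → (1.19968, -1.61, -0.8054)–(-1.78, -1.61, -0.8054)  len=2.9797
  (v0,v3,v2) [-+-] → (-1.78, -1.0851, -0.8054)–(-1.78, 1.61, -0.8054)  len=2.6951
  (v5,v1,v4) [++-] → (1.19968, -1.61, -0.8054)–(1.78, -1.61, -0.8054)  len=0.5803
  (v3,v7,v2) [++-] → (-1.19968, 1.61, -0.8054)–(-1.78, 1.61, -0.8054)  len=0.5803
  (v2,v7,v6) [-+-] → (-1.19968, 1.61, -0.8054)–(1.78, 1.61, -0.8054)  len=2.9797
  (v6,v5,v4) [-+-] → (1.78, 1.0851, -0.8054)–(1.78, -1.61, -0.8054)  len=2.6951
  (v7,v5,v6) [++-] → (1.78, 1.0851, -0.8054)–(1.78, 1.61, -0.8054)  len=0.5249

Chained into 1 loop(s):
  loop 1: 8 segments, perimeter = 13.5600
Total perimeter = 13.560

loops=1 perimeter=13.560


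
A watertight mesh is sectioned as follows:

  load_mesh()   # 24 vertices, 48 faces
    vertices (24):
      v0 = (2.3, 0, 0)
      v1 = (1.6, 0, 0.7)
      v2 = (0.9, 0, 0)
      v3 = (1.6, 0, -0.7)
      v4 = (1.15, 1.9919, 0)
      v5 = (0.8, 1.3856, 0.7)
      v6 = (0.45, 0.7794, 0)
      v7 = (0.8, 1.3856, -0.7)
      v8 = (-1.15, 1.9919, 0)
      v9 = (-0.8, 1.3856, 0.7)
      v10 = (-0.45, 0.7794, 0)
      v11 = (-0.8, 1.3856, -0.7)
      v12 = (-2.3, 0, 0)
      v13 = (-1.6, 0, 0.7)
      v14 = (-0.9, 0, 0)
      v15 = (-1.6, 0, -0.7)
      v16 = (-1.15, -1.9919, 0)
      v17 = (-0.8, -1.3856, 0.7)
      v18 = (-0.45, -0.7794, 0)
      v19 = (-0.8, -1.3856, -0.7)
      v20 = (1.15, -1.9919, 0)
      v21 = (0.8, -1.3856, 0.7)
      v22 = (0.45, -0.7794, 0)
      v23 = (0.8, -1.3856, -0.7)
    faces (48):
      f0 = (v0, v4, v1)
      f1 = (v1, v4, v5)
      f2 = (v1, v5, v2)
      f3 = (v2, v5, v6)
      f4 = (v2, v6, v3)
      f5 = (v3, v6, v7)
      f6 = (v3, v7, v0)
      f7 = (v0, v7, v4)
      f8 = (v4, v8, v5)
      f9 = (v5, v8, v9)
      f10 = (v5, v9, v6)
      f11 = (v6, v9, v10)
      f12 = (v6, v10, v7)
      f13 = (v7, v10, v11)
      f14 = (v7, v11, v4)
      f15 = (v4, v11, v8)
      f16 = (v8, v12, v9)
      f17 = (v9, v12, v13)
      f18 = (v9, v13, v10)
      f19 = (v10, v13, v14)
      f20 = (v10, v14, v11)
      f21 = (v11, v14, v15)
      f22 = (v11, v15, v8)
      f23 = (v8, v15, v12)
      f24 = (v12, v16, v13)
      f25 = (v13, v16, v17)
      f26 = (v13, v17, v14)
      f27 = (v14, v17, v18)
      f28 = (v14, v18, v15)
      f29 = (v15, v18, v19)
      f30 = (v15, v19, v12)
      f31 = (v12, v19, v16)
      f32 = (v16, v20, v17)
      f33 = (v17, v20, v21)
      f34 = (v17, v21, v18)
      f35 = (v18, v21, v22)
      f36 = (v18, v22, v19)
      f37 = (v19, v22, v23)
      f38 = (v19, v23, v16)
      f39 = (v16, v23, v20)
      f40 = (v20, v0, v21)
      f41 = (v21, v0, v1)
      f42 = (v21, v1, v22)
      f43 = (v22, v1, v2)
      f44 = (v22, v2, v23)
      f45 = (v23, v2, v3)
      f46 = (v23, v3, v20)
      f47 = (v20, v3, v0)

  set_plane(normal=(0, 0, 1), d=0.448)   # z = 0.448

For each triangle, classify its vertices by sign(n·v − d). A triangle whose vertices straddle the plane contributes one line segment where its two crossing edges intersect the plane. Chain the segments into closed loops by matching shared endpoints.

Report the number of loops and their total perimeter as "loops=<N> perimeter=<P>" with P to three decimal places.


Straddling triangles (24 of 48):
  (v0,v4,v1) [--+] → (1.438, 0.717084, 0.448)–(1.852, 0, 0.448)  len=0.8280
  (v1,v4,v5) [+-+] → (1.438, 0.717084, 0.448)–(0.926, 1.60387, 0.448)  len=1.0240
  (v1,v5,v2) [++-] → (0.836, 0.886784, 0.448)–(1.348, 0, 0.448)  len=1.0240
  (v2,v5,v6) [-+-] → (0.836, 0.886784, 0.448)–(0.674, 1.16737, 0.448)  len=0.3240
  (v4,v8,v5) [--+] → (0.098, 1.60387, 0.448)–(0.926, 1.60387, 0.448)  len=0.8280
  (v5,v8,v9) [+-+] → (0.098, 1.60387, 0.448)–(-0.926, 1.60387, 0.448)  len=1.0240
  (v5,v9,v6) [++-] → (-0.35, 1.16737, 0.448)–(0.674, 1.16737, 0.448)  len=1.0240
  (v6,v9,v10) [-+-] → (-0.35, 1.16737, 0.448)–(-0.674, 1.16737, 0.448)  len=0.3240
  (v8,v12,v9) [--+] → (-1.34, 0.886784, 0.448)–(-0.926, 1.60387, 0.448)  len=0.8280
  (v9,v12,v13) [+-+] → (-1.34, 0.886784, 0.448)–(-1.852, 0, 0.448)  len=1.0240
  (v9,v13,v10) [++-] → (-1.186, 0.280584, 0.448)–(-0.674, 1.16737, 0.448)  len=1.0240
  (v10,v13,v14) [-+-] → (-1.186, 0.280584, 0.448)–(-1.348, 0, 0.448)  len=0.3240
  (v12,v16,v13) [--+] → (-1.438, -0.717084, 0.448)–(-1.852, 0, 0.448)  len=0.8280
  (v13,v16,v17) [+-+] → (-1.438, -0.717084, 0.448)–(-0.926, -1.60387, 0.448)  len=1.0240
  (v13,v17,v14) [++-] → (-0.836, -0.886784, 0.448)–(-1.348, 0, 0.448)  len=1.0240
  (v14,v17,v18) [-+-] → (-0.836, -0.886784, 0.448)–(-0.674, -1.16737, 0.448)  len=0.3240
  (v16,v20,v17) [--+] → (-0.098, -1.60387, 0.448)–(-0.926, -1.60387, 0.448)  len=0.8280
  (v17,v20,v21) [+-+] → (-0.098, -1.60387, 0.448)–(0.926, -1.60387, 0.448)  len=1.0240
  (v17,v21,v18) [++-] → (0.35, -1.16737, 0.448)–(-0.674, -1.16737, 0.448)  len=1.0240
  (v18,v21,v22) [-+-] → (0.35, -1.16737, 0.448)–(0.674, -1.16737, 0.448)  len=0.3240
  (v20,v0,v21) [--+] → (1.34, -0.886784, 0.448)–(0.926, -1.60387, 0.448)  len=0.8280
  (v21,v0,v1) [+-+] → (1.34, -0.886784, 0.448)–(1.852, 0, 0.448)  len=1.0240
  (v21,v1,v22) [++-] → (1.186, -0.280584, 0.448)–(0.674, -1.16737, 0.448)  len=1.0240
  (v22,v1,v2) [-+-] → (1.186, -0.280584, 0.448)–(1.348, 0, 0.448)  len=0.3240

Chained into 2 loop(s):
  loop 1: 12 segments, perimeter = 11.1120
  loop 2: 12 segments, perimeter = 8.0879
Total perimeter = 19.200

loops=2 perimeter=19.200


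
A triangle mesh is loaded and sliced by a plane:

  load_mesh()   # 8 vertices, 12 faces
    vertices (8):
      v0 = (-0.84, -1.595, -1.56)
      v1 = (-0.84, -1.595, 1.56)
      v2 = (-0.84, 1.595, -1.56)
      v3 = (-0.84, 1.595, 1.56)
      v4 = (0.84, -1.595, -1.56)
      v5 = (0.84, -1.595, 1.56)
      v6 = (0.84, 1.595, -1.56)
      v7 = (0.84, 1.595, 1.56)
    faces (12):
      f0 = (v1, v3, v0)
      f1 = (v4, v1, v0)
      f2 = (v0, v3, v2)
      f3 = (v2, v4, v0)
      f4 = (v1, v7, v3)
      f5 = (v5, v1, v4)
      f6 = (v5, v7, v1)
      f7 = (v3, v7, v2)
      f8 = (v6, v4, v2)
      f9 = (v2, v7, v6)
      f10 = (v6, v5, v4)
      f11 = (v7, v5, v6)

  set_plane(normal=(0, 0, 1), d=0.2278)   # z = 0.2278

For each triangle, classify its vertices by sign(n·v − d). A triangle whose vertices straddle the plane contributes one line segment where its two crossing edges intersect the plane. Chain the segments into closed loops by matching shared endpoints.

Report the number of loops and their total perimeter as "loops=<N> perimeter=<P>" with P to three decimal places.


loops=1 perimeter=9.740

Straddling triangles (8 of 12):
  (v1,v3,v0) [++-] → (-0.84, 0.232911, 0.2278)–(-0.84, -1.595, 0.2278)  len=1.8279
  (v4,v1,v0) [-+-] → (-0.122662, -1.595, 0.2278)–(-0.84, -1.595, 0.2278)  len=0.7173
  (v0,v3,v2) [-+-] → (-0.84, 0.232911, 0.2278)–(-0.84, 1.595, 0.2278)  len=1.3621
  (v5,v1,v4) [++-] → (-0.122662, -1.595, 0.2278)–(0.84, -1.595, 0.2278)  len=0.9627
  (v3,v7,v2) [++-] → (0.122662, 1.595, 0.2278)–(-0.84, 1.595, 0.2278)  len=0.9627
  (v2,v7,v6) [-+-] → (0.122662, 1.595, 0.2278)–(0.84, 1.595, 0.2278)  len=0.7173
  (v6,v5,v4) [-+-] → (0.84, -0.232911, 0.2278)–(0.84, -1.595, 0.2278)  len=1.3621
  (v7,v5,v6) [++-] → (0.84, -0.232911, 0.2278)–(0.84, 1.595, 0.2278)  len=1.8279

Chained into 1 loop(s):
  loop 1: 8 segments, perimeter = 9.7400
Total perimeter = 9.740


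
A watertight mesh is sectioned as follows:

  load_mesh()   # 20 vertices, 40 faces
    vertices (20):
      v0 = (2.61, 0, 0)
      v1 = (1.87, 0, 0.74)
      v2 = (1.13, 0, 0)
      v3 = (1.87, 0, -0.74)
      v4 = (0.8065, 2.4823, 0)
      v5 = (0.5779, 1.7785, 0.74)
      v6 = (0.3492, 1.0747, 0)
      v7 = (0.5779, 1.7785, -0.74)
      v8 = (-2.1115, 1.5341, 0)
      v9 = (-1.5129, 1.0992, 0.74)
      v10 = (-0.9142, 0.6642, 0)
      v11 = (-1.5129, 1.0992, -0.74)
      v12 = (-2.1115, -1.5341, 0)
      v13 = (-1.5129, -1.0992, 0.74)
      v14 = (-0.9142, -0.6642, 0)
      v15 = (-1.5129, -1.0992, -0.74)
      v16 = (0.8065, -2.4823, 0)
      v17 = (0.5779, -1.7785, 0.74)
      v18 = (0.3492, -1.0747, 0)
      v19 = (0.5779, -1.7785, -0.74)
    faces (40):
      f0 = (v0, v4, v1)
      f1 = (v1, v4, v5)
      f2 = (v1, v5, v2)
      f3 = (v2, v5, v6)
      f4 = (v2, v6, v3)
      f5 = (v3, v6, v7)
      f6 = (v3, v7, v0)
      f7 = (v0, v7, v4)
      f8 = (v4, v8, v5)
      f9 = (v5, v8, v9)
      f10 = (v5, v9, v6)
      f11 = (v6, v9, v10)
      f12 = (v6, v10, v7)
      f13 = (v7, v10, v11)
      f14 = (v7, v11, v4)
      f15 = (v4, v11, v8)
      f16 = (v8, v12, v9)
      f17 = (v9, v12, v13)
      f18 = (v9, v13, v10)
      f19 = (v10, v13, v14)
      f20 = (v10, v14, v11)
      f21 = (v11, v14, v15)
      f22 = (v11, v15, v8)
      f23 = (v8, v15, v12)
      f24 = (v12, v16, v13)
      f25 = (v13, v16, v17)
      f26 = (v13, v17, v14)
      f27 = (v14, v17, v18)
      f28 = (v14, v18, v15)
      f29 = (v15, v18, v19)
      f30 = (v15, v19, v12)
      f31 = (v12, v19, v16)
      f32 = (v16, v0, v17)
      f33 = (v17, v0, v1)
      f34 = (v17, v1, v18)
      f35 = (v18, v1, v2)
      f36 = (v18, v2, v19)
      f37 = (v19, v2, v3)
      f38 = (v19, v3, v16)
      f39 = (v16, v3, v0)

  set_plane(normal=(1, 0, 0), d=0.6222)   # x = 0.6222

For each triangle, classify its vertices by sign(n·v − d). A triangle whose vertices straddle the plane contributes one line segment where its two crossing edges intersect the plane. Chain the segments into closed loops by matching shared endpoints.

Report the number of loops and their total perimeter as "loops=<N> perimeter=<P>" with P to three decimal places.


Straddling triangles (20 of 40):
  (v1,v4,v5) [++-] → (0.6222, 1.91489, 0.596597)–(0.6222, 1.71752, 0.74)  len=0.2440
  (v1,v5,v2) [+-+] → (0.6222, 1.71752, 0.74)–(0.6222, 1.63579, 0.680623)  len=0.1010
  (v2,v5,v6) [+--] → (0.6222, 1.63579, 0.680623)–(0.6222, 0.69894, 0)  len=1.1580
  (v2,v6,v3) [+-+] → (0.6222, 0.69894, 0)–(0.6222, 0.88178, -0.132838)  len=0.2260
  (v3,v6,v7) [+--] → (0.6222, 0.88178, -0.132838)–(0.6222, 1.71752, -0.74)  len=1.0330
  (v3,v7,v0) [+-+] → (0.6222, 1.71752, -0.74)–(0.6222, 1.73973, -0.723868)  len=0.0274
  (v0,v7,v4) [+-+] → (0.6222, 1.73973, -0.723868)–(0.6222, 1.91489, -0.596597)  len=0.2165
  (v4,v8,v5) [+--] → (0.6222, 2.42241, 0)–(0.6222, 1.91489, 0.596597)  len=0.7833
  (v7,v11,v4) [--+] → (0.6222, 2.3724, -0.0588006)–(0.6222, 1.91489, -0.596597)  len=0.7061
  (v4,v11,v8) [+--] → (0.6222, 2.3724, -0.0588006)–(0.6222, 2.42241, 0)  len=0.0772
  (v12,v16,v13) [-+-] → (0.6222, -2.42241, 0)–(0.6222, -2.3724, 0.0588006)  len=0.0772
  (v13,v16,v17) [-+-] → (0.6222, -2.3724, 0.0588006)–(0.6222, -1.91489, 0.596597)  len=0.7061
  (v12,v19,v16) [--+] → (0.6222, -1.91489, -0.596597)–(0.6222, -2.42241, 0)  len=0.7833
  (v16,v0,v17) [++-] → (0.6222, -1.73973, 0.723868)–(0.6222, -1.91489, 0.596597)  len=0.2165
  (v17,v0,v1) [-++] → (0.6222, -1.73973, 0.723868)–(0.6222, -1.71752, 0.74)  len=0.0274
  (v17,v1,v18) [-+-] → (0.6222, -1.71752, 0.74)–(0.6222, -0.88178, 0.132838)  len=1.0330
  (v18,v1,v2) [-++] → (0.6222, -0.88178, 0.132838)–(0.6222, -0.69894, 0)  len=0.2260
  (v18,v2,v19) [-+-] → (0.6222, -0.69894, 0)–(0.6222, -1.63579, -0.680623)  len=1.1580
  (v19,v2,v3) [-++] → (0.6222, -1.63579, -0.680623)–(0.6222, -1.71752, -0.74)  len=0.1010
  (v19,v3,v16) [-++] → (0.6222, -1.71752, -0.74)–(0.6222, -1.91489, -0.596597)  len=0.2440

Chained into 2 loop(s):
  loop 1: 10 segments, perimeter = 4.5725
  loop 2: 10 segments, perimeter = 4.5725
Total perimeter = 9.145

loops=2 perimeter=9.145
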